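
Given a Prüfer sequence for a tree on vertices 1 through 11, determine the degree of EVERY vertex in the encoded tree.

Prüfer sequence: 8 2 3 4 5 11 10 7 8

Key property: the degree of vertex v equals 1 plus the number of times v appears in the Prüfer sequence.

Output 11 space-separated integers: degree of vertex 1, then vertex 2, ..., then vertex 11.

p_1 = 8: count[8] becomes 1
p_2 = 2: count[2] becomes 1
p_3 = 3: count[3] becomes 1
p_4 = 4: count[4] becomes 1
p_5 = 5: count[5] becomes 1
p_6 = 11: count[11] becomes 1
p_7 = 10: count[10] becomes 1
p_8 = 7: count[7] becomes 1
p_9 = 8: count[8] becomes 2
Degrees (1 + count): deg[1]=1+0=1, deg[2]=1+1=2, deg[3]=1+1=2, deg[4]=1+1=2, deg[5]=1+1=2, deg[6]=1+0=1, deg[7]=1+1=2, deg[8]=1+2=3, deg[9]=1+0=1, deg[10]=1+1=2, deg[11]=1+1=2

Answer: 1 2 2 2 2 1 2 3 1 2 2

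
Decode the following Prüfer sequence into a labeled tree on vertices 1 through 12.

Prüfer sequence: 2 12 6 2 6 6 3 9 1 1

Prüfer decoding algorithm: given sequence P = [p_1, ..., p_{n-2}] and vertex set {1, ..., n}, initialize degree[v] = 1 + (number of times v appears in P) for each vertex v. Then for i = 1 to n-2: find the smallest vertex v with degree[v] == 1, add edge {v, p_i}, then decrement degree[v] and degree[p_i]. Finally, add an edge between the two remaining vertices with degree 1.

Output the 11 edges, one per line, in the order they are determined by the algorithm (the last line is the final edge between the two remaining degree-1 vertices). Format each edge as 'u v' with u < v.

Initial degrees: {1:3, 2:3, 3:2, 4:1, 5:1, 6:4, 7:1, 8:1, 9:2, 10:1, 11:1, 12:2}
Step 1: smallest deg-1 vertex = 4, p_1 = 2. Add edge {2,4}. Now deg[4]=0, deg[2]=2.
Step 2: smallest deg-1 vertex = 5, p_2 = 12. Add edge {5,12}. Now deg[5]=0, deg[12]=1.
Step 3: smallest deg-1 vertex = 7, p_3 = 6. Add edge {6,7}. Now deg[7]=0, deg[6]=3.
Step 4: smallest deg-1 vertex = 8, p_4 = 2. Add edge {2,8}. Now deg[8]=0, deg[2]=1.
Step 5: smallest deg-1 vertex = 2, p_5 = 6. Add edge {2,6}. Now deg[2]=0, deg[6]=2.
Step 6: smallest deg-1 vertex = 10, p_6 = 6. Add edge {6,10}. Now deg[10]=0, deg[6]=1.
Step 7: smallest deg-1 vertex = 6, p_7 = 3. Add edge {3,6}. Now deg[6]=0, deg[3]=1.
Step 8: smallest deg-1 vertex = 3, p_8 = 9. Add edge {3,9}. Now deg[3]=0, deg[9]=1.
Step 9: smallest deg-1 vertex = 9, p_9 = 1. Add edge {1,9}. Now deg[9]=0, deg[1]=2.
Step 10: smallest deg-1 vertex = 11, p_10 = 1. Add edge {1,11}. Now deg[11]=0, deg[1]=1.
Final: two remaining deg-1 vertices are 1, 12. Add edge {1,12}.

Answer: 2 4
5 12
6 7
2 8
2 6
6 10
3 6
3 9
1 9
1 11
1 12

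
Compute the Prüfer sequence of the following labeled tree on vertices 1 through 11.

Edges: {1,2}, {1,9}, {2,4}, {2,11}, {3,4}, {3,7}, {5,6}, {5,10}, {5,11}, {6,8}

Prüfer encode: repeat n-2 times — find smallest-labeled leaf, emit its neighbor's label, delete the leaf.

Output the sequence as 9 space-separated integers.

Answer: 3 4 2 6 5 1 2 11 5

Derivation:
Step 1: leaves = {7,8,9,10}. Remove smallest leaf 7, emit neighbor 3.
Step 2: leaves = {3,8,9,10}. Remove smallest leaf 3, emit neighbor 4.
Step 3: leaves = {4,8,9,10}. Remove smallest leaf 4, emit neighbor 2.
Step 4: leaves = {8,9,10}. Remove smallest leaf 8, emit neighbor 6.
Step 5: leaves = {6,9,10}. Remove smallest leaf 6, emit neighbor 5.
Step 6: leaves = {9,10}. Remove smallest leaf 9, emit neighbor 1.
Step 7: leaves = {1,10}. Remove smallest leaf 1, emit neighbor 2.
Step 8: leaves = {2,10}. Remove smallest leaf 2, emit neighbor 11.
Step 9: leaves = {10,11}. Remove smallest leaf 10, emit neighbor 5.
Done: 2 vertices remain (5, 11). Sequence = [3 4 2 6 5 1 2 11 5]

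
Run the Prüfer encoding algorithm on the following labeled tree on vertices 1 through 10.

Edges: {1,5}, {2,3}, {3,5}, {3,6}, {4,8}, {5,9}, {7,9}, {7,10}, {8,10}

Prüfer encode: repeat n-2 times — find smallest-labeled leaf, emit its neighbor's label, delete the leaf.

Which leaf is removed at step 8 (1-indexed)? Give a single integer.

Step 1: current leaves = {1,2,4,6}. Remove leaf 1 (neighbor: 5).
Step 2: current leaves = {2,4,6}. Remove leaf 2 (neighbor: 3).
Step 3: current leaves = {4,6}. Remove leaf 4 (neighbor: 8).
Step 4: current leaves = {6,8}. Remove leaf 6 (neighbor: 3).
Step 5: current leaves = {3,8}. Remove leaf 3 (neighbor: 5).
Step 6: current leaves = {5,8}. Remove leaf 5 (neighbor: 9).
Step 7: current leaves = {8,9}. Remove leaf 8 (neighbor: 10).
Step 8: current leaves = {9,10}. Remove leaf 9 (neighbor: 7).

Answer: 9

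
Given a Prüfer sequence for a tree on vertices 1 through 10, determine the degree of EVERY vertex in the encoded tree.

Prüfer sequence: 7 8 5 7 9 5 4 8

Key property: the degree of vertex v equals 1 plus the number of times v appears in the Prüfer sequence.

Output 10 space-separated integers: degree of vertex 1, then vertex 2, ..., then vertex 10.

Answer: 1 1 1 2 3 1 3 3 2 1

Derivation:
p_1 = 7: count[7] becomes 1
p_2 = 8: count[8] becomes 1
p_3 = 5: count[5] becomes 1
p_4 = 7: count[7] becomes 2
p_5 = 9: count[9] becomes 1
p_6 = 5: count[5] becomes 2
p_7 = 4: count[4] becomes 1
p_8 = 8: count[8] becomes 2
Degrees (1 + count): deg[1]=1+0=1, deg[2]=1+0=1, deg[3]=1+0=1, deg[4]=1+1=2, deg[5]=1+2=3, deg[6]=1+0=1, deg[7]=1+2=3, deg[8]=1+2=3, deg[9]=1+1=2, deg[10]=1+0=1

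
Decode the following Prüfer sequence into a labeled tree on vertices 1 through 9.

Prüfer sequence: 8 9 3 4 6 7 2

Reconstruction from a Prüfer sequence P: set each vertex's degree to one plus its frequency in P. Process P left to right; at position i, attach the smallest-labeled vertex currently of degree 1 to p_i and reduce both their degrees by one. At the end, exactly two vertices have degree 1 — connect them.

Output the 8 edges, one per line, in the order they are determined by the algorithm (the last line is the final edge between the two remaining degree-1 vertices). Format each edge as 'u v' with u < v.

Initial degrees: {1:1, 2:2, 3:2, 4:2, 5:1, 6:2, 7:2, 8:2, 9:2}
Step 1: smallest deg-1 vertex = 1, p_1 = 8. Add edge {1,8}. Now deg[1]=0, deg[8]=1.
Step 2: smallest deg-1 vertex = 5, p_2 = 9. Add edge {5,9}. Now deg[5]=0, deg[9]=1.
Step 3: smallest deg-1 vertex = 8, p_3 = 3. Add edge {3,8}. Now deg[8]=0, deg[3]=1.
Step 4: smallest deg-1 vertex = 3, p_4 = 4. Add edge {3,4}. Now deg[3]=0, deg[4]=1.
Step 5: smallest deg-1 vertex = 4, p_5 = 6. Add edge {4,6}. Now deg[4]=0, deg[6]=1.
Step 6: smallest deg-1 vertex = 6, p_6 = 7. Add edge {6,7}. Now deg[6]=0, deg[7]=1.
Step 7: smallest deg-1 vertex = 7, p_7 = 2. Add edge {2,7}. Now deg[7]=0, deg[2]=1.
Final: two remaining deg-1 vertices are 2, 9. Add edge {2,9}.

Answer: 1 8
5 9
3 8
3 4
4 6
6 7
2 7
2 9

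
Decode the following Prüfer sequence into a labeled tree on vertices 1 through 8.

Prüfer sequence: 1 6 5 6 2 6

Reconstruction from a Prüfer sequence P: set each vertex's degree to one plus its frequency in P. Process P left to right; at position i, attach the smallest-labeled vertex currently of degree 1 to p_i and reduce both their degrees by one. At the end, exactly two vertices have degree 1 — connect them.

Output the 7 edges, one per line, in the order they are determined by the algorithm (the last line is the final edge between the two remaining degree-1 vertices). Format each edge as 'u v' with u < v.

Answer: 1 3
1 6
4 5
5 6
2 7
2 6
6 8

Derivation:
Initial degrees: {1:2, 2:2, 3:1, 4:1, 5:2, 6:4, 7:1, 8:1}
Step 1: smallest deg-1 vertex = 3, p_1 = 1. Add edge {1,3}. Now deg[3]=0, deg[1]=1.
Step 2: smallest deg-1 vertex = 1, p_2 = 6. Add edge {1,6}. Now deg[1]=0, deg[6]=3.
Step 3: smallest deg-1 vertex = 4, p_3 = 5. Add edge {4,5}. Now deg[4]=0, deg[5]=1.
Step 4: smallest deg-1 vertex = 5, p_4 = 6. Add edge {5,6}. Now deg[5]=0, deg[6]=2.
Step 5: smallest deg-1 vertex = 7, p_5 = 2. Add edge {2,7}. Now deg[7]=0, deg[2]=1.
Step 6: smallest deg-1 vertex = 2, p_6 = 6. Add edge {2,6}. Now deg[2]=0, deg[6]=1.
Final: two remaining deg-1 vertices are 6, 8. Add edge {6,8}.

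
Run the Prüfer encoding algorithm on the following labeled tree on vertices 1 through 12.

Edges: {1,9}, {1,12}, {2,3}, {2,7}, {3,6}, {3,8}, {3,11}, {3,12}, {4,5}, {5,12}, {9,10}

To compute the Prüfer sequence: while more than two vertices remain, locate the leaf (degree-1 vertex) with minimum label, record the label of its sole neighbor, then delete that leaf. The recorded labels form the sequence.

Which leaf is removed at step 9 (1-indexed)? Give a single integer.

Step 1: current leaves = {4,6,7,8,10,11}. Remove leaf 4 (neighbor: 5).
Step 2: current leaves = {5,6,7,8,10,11}. Remove leaf 5 (neighbor: 12).
Step 3: current leaves = {6,7,8,10,11}. Remove leaf 6 (neighbor: 3).
Step 4: current leaves = {7,8,10,11}. Remove leaf 7 (neighbor: 2).
Step 5: current leaves = {2,8,10,11}. Remove leaf 2 (neighbor: 3).
Step 6: current leaves = {8,10,11}. Remove leaf 8 (neighbor: 3).
Step 7: current leaves = {10,11}. Remove leaf 10 (neighbor: 9).
Step 8: current leaves = {9,11}. Remove leaf 9 (neighbor: 1).
Step 9: current leaves = {1,11}. Remove leaf 1 (neighbor: 12).

Answer: 1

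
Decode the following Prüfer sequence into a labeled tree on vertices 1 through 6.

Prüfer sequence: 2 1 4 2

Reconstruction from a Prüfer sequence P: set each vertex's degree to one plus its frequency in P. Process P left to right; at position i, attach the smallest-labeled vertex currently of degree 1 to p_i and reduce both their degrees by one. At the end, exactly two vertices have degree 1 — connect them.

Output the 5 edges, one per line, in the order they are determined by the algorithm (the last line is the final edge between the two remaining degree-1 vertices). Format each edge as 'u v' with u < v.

Answer: 2 3
1 5
1 4
2 4
2 6

Derivation:
Initial degrees: {1:2, 2:3, 3:1, 4:2, 5:1, 6:1}
Step 1: smallest deg-1 vertex = 3, p_1 = 2. Add edge {2,3}. Now deg[3]=0, deg[2]=2.
Step 2: smallest deg-1 vertex = 5, p_2 = 1. Add edge {1,5}. Now deg[5]=0, deg[1]=1.
Step 3: smallest deg-1 vertex = 1, p_3 = 4. Add edge {1,4}. Now deg[1]=0, deg[4]=1.
Step 4: smallest deg-1 vertex = 4, p_4 = 2. Add edge {2,4}. Now deg[4]=0, deg[2]=1.
Final: two remaining deg-1 vertices are 2, 6. Add edge {2,6}.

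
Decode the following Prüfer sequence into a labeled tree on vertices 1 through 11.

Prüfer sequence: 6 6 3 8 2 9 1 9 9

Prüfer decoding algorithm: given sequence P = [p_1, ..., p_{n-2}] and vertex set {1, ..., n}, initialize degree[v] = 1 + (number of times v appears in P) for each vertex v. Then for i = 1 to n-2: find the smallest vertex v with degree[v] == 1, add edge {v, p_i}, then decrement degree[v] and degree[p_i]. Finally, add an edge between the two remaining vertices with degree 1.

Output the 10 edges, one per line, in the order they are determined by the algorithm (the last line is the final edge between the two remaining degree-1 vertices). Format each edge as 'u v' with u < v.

Answer: 4 6
5 6
3 6
3 8
2 7
2 9
1 8
1 9
9 10
9 11

Derivation:
Initial degrees: {1:2, 2:2, 3:2, 4:1, 5:1, 6:3, 7:1, 8:2, 9:4, 10:1, 11:1}
Step 1: smallest deg-1 vertex = 4, p_1 = 6. Add edge {4,6}. Now deg[4]=0, deg[6]=2.
Step 2: smallest deg-1 vertex = 5, p_2 = 6. Add edge {5,6}. Now deg[5]=0, deg[6]=1.
Step 3: smallest deg-1 vertex = 6, p_3 = 3. Add edge {3,6}. Now deg[6]=0, deg[3]=1.
Step 4: smallest deg-1 vertex = 3, p_4 = 8. Add edge {3,8}. Now deg[3]=0, deg[8]=1.
Step 5: smallest deg-1 vertex = 7, p_5 = 2. Add edge {2,7}. Now deg[7]=0, deg[2]=1.
Step 6: smallest deg-1 vertex = 2, p_6 = 9. Add edge {2,9}. Now deg[2]=0, deg[9]=3.
Step 7: smallest deg-1 vertex = 8, p_7 = 1. Add edge {1,8}. Now deg[8]=0, deg[1]=1.
Step 8: smallest deg-1 vertex = 1, p_8 = 9. Add edge {1,9}. Now deg[1]=0, deg[9]=2.
Step 9: smallest deg-1 vertex = 10, p_9 = 9. Add edge {9,10}. Now deg[10]=0, deg[9]=1.
Final: two remaining deg-1 vertices are 9, 11. Add edge {9,11}.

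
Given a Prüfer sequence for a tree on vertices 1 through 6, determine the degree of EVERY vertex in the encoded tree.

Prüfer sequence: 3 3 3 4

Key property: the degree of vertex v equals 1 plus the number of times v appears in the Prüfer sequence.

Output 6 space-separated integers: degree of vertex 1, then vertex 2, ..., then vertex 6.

Answer: 1 1 4 2 1 1

Derivation:
p_1 = 3: count[3] becomes 1
p_2 = 3: count[3] becomes 2
p_3 = 3: count[3] becomes 3
p_4 = 4: count[4] becomes 1
Degrees (1 + count): deg[1]=1+0=1, deg[2]=1+0=1, deg[3]=1+3=4, deg[4]=1+1=2, deg[5]=1+0=1, deg[6]=1+0=1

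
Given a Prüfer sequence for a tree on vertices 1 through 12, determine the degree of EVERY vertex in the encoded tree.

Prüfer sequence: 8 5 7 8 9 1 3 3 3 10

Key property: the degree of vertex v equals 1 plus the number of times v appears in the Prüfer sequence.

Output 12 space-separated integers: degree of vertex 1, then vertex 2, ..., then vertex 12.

p_1 = 8: count[8] becomes 1
p_2 = 5: count[5] becomes 1
p_3 = 7: count[7] becomes 1
p_4 = 8: count[8] becomes 2
p_5 = 9: count[9] becomes 1
p_6 = 1: count[1] becomes 1
p_7 = 3: count[3] becomes 1
p_8 = 3: count[3] becomes 2
p_9 = 3: count[3] becomes 3
p_10 = 10: count[10] becomes 1
Degrees (1 + count): deg[1]=1+1=2, deg[2]=1+0=1, deg[3]=1+3=4, deg[4]=1+0=1, deg[5]=1+1=2, deg[6]=1+0=1, deg[7]=1+1=2, deg[8]=1+2=3, deg[9]=1+1=2, deg[10]=1+1=2, deg[11]=1+0=1, deg[12]=1+0=1

Answer: 2 1 4 1 2 1 2 3 2 2 1 1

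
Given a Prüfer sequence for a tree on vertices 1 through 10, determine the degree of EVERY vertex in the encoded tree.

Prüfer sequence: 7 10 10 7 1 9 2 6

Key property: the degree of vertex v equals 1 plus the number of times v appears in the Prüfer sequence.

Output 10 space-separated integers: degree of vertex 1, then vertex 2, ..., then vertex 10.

p_1 = 7: count[7] becomes 1
p_2 = 10: count[10] becomes 1
p_3 = 10: count[10] becomes 2
p_4 = 7: count[7] becomes 2
p_5 = 1: count[1] becomes 1
p_6 = 9: count[9] becomes 1
p_7 = 2: count[2] becomes 1
p_8 = 6: count[6] becomes 1
Degrees (1 + count): deg[1]=1+1=2, deg[2]=1+1=2, deg[3]=1+0=1, deg[4]=1+0=1, deg[5]=1+0=1, deg[6]=1+1=2, deg[7]=1+2=3, deg[8]=1+0=1, deg[9]=1+1=2, deg[10]=1+2=3

Answer: 2 2 1 1 1 2 3 1 2 3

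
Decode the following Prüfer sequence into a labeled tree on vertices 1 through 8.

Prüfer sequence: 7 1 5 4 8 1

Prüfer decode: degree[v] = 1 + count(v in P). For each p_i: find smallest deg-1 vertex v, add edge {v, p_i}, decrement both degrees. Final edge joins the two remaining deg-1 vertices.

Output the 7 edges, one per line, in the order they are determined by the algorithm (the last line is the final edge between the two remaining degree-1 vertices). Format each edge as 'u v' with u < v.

Answer: 2 7
1 3
5 6
4 5
4 8
1 7
1 8

Derivation:
Initial degrees: {1:3, 2:1, 3:1, 4:2, 5:2, 6:1, 7:2, 8:2}
Step 1: smallest deg-1 vertex = 2, p_1 = 7. Add edge {2,7}. Now deg[2]=0, deg[7]=1.
Step 2: smallest deg-1 vertex = 3, p_2 = 1. Add edge {1,3}. Now deg[3]=0, deg[1]=2.
Step 3: smallest deg-1 vertex = 6, p_3 = 5. Add edge {5,6}. Now deg[6]=0, deg[5]=1.
Step 4: smallest deg-1 vertex = 5, p_4 = 4. Add edge {4,5}. Now deg[5]=0, deg[4]=1.
Step 5: smallest deg-1 vertex = 4, p_5 = 8. Add edge {4,8}. Now deg[4]=0, deg[8]=1.
Step 6: smallest deg-1 vertex = 7, p_6 = 1. Add edge {1,7}. Now deg[7]=0, deg[1]=1.
Final: two remaining deg-1 vertices are 1, 8. Add edge {1,8}.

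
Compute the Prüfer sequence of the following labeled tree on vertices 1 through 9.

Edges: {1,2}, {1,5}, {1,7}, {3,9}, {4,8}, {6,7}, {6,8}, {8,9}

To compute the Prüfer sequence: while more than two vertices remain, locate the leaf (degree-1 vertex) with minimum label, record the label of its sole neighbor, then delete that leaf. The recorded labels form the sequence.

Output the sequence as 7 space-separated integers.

Step 1: leaves = {2,3,4,5}. Remove smallest leaf 2, emit neighbor 1.
Step 2: leaves = {3,4,5}. Remove smallest leaf 3, emit neighbor 9.
Step 3: leaves = {4,5,9}. Remove smallest leaf 4, emit neighbor 8.
Step 4: leaves = {5,9}. Remove smallest leaf 5, emit neighbor 1.
Step 5: leaves = {1,9}. Remove smallest leaf 1, emit neighbor 7.
Step 6: leaves = {7,9}. Remove smallest leaf 7, emit neighbor 6.
Step 7: leaves = {6,9}. Remove smallest leaf 6, emit neighbor 8.
Done: 2 vertices remain (8, 9). Sequence = [1 9 8 1 7 6 8]

Answer: 1 9 8 1 7 6 8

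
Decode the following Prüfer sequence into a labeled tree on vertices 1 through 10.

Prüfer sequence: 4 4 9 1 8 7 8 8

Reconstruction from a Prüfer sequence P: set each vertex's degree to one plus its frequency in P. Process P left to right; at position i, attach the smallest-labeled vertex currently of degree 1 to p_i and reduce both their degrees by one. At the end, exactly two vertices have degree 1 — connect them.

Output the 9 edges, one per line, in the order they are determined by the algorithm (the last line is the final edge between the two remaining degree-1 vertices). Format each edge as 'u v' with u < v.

Answer: 2 4
3 4
4 9
1 5
1 8
6 7
7 8
8 9
8 10

Derivation:
Initial degrees: {1:2, 2:1, 3:1, 4:3, 5:1, 6:1, 7:2, 8:4, 9:2, 10:1}
Step 1: smallest deg-1 vertex = 2, p_1 = 4. Add edge {2,4}. Now deg[2]=0, deg[4]=2.
Step 2: smallest deg-1 vertex = 3, p_2 = 4. Add edge {3,4}. Now deg[3]=0, deg[4]=1.
Step 3: smallest deg-1 vertex = 4, p_3 = 9. Add edge {4,9}. Now deg[4]=0, deg[9]=1.
Step 4: smallest deg-1 vertex = 5, p_4 = 1. Add edge {1,5}. Now deg[5]=0, deg[1]=1.
Step 5: smallest deg-1 vertex = 1, p_5 = 8. Add edge {1,8}. Now deg[1]=0, deg[8]=3.
Step 6: smallest deg-1 vertex = 6, p_6 = 7. Add edge {6,7}. Now deg[6]=0, deg[7]=1.
Step 7: smallest deg-1 vertex = 7, p_7 = 8. Add edge {7,8}. Now deg[7]=0, deg[8]=2.
Step 8: smallest deg-1 vertex = 9, p_8 = 8. Add edge {8,9}. Now deg[9]=0, deg[8]=1.
Final: two remaining deg-1 vertices are 8, 10. Add edge {8,10}.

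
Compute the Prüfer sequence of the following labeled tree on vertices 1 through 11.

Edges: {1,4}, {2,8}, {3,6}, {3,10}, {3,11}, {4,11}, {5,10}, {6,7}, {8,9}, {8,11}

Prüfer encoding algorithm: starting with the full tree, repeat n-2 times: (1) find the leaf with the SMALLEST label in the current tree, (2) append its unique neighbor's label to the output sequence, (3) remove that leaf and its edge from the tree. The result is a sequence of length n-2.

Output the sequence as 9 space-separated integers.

Answer: 4 8 11 10 6 3 8 11 3

Derivation:
Step 1: leaves = {1,2,5,7,9}. Remove smallest leaf 1, emit neighbor 4.
Step 2: leaves = {2,4,5,7,9}. Remove smallest leaf 2, emit neighbor 8.
Step 3: leaves = {4,5,7,9}. Remove smallest leaf 4, emit neighbor 11.
Step 4: leaves = {5,7,9}. Remove smallest leaf 5, emit neighbor 10.
Step 5: leaves = {7,9,10}. Remove smallest leaf 7, emit neighbor 6.
Step 6: leaves = {6,9,10}. Remove smallest leaf 6, emit neighbor 3.
Step 7: leaves = {9,10}. Remove smallest leaf 9, emit neighbor 8.
Step 8: leaves = {8,10}. Remove smallest leaf 8, emit neighbor 11.
Step 9: leaves = {10,11}. Remove smallest leaf 10, emit neighbor 3.
Done: 2 vertices remain (3, 11). Sequence = [4 8 11 10 6 3 8 11 3]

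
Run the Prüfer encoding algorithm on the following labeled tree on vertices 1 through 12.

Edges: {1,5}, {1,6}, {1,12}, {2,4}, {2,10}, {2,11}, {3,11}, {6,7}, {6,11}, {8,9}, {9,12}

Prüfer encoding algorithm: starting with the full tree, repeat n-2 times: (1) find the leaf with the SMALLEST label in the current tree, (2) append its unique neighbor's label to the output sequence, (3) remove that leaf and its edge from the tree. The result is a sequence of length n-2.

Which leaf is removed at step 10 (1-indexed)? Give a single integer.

Answer: 6

Derivation:
Step 1: current leaves = {3,4,5,7,8,10}. Remove leaf 3 (neighbor: 11).
Step 2: current leaves = {4,5,7,8,10}. Remove leaf 4 (neighbor: 2).
Step 3: current leaves = {5,7,8,10}. Remove leaf 5 (neighbor: 1).
Step 4: current leaves = {7,8,10}. Remove leaf 7 (neighbor: 6).
Step 5: current leaves = {8,10}. Remove leaf 8 (neighbor: 9).
Step 6: current leaves = {9,10}. Remove leaf 9 (neighbor: 12).
Step 7: current leaves = {10,12}. Remove leaf 10 (neighbor: 2).
Step 8: current leaves = {2,12}. Remove leaf 2 (neighbor: 11).
Step 9: current leaves = {11,12}. Remove leaf 11 (neighbor: 6).
Step 10: current leaves = {6,12}. Remove leaf 6 (neighbor: 1).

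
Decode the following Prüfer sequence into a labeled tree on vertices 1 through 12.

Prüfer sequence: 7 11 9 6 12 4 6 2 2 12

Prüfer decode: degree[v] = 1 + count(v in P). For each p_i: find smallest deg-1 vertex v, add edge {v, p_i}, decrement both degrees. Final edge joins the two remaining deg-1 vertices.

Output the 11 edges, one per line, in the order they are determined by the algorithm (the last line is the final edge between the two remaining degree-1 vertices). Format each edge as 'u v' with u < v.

Answer: 1 7
3 11
5 9
6 7
8 12
4 9
4 6
2 6
2 10
2 12
11 12

Derivation:
Initial degrees: {1:1, 2:3, 3:1, 4:2, 5:1, 6:3, 7:2, 8:1, 9:2, 10:1, 11:2, 12:3}
Step 1: smallest deg-1 vertex = 1, p_1 = 7. Add edge {1,7}. Now deg[1]=0, deg[7]=1.
Step 2: smallest deg-1 vertex = 3, p_2 = 11. Add edge {3,11}. Now deg[3]=0, deg[11]=1.
Step 3: smallest deg-1 vertex = 5, p_3 = 9. Add edge {5,9}. Now deg[5]=0, deg[9]=1.
Step 4: smallest deg-1 vertex = 7, p_4 = 6. Add edge {6,7}. Now deg[7]=0, deg[6]=2.
Step 5: smallest deg-1 vertex = 8, p_5 = 12. Add edge {8,12}. Now deg[8]=0, deg[12]=2.
Step 6: smallest deg-1 vertex = 9, p_6 = 4. Add edge {4,9}. Now deg[9]=0, deg[4]=1.
Step 7: smallest deg-1 vertex = 4, p_7 = 6. Add edge {4,6}. Now deg[4]=0, deg[6]=1.
Step 8: smallest deg-1 vertex = 6, p_8 = 2. Add edge {2,6}. Now deg[6]=0, deg[2]=2.
Step 9: smallest deg-1 vertex = 10, p_9 = 2. Add edge {2,10}. Now deg[10]=0, deg[2]=1.
Step 10: smallest deg-1 vertex = 2, p_10 = 12. Add edge {2,12}. Now deg[2]=0, deg[12]=1.
Final: two remaining deg-1 vertices are 11, 12. Add edge {11,12}.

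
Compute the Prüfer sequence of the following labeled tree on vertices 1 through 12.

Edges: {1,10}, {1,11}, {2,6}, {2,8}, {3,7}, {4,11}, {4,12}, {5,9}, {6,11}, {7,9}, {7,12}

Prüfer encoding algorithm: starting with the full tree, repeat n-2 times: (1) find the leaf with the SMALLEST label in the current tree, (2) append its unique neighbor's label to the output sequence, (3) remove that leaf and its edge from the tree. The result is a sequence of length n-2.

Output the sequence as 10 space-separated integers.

Step 1: leaves = {3,5,8,10}. Remove smallest leaf 3, emit neighbor 7.
Step 2: leaves = {5,8,10}. Remove smallest leaf 5, emit neighbor 9.
Step 3: leaves = {8,9,10}. Remove smallest leaf 8, emit neighbor 2.
Step 4: leaves = {2,9,10}. Remove smallest leaf 2, emit neighbor 6.
Step 5: leaves = {6,9,10}. Remove smallest leaf 6, emit neighbor 11.
Step 6: leaves = {9,10}. Remove smallest leaf 9, emit neighbor 7.
Step 7: leaves = {7,10}. Remove smallest leaf 7, emit neighbor 12.
Step 8: leaves = {10,12}. Remove smallest leaf 10, emit neighbor 1.
Step 9: leaves = {1,12}. Remove smallest leaf 1, emit neighbor 11.
Step 10: leaves = {11,12}. Remove smallest leaf 11, emit neighbor 4.
Done: 2 vertices remain (4, 12). Sequence = [7 9 2 6 11 7 12 1 11 4]

Answer: 7 9 2 6 11 7 12 1 11 4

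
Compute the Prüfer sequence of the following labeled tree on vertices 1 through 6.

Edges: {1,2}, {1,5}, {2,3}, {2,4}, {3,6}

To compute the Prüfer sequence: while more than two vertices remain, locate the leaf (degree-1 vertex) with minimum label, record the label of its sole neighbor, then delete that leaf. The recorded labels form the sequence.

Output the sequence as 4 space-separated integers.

Step 1: leaves = {4,5,6}. Remove smallest leaf 4, emit neighbor 2.
Step 2: leaves = {5,6}. Remove smallest leaf 5, emit neighbor 1.
Step 3: leaves = {1,6}. Remove smallest leaf 1, emit neighbor 2.
Step 4: leaves = {2,6}. Remove smallest leaf 2, emit neighbor 3.
Done: 2 vertices remain (3, 6). Sequence = [2 1 2 3]

Answer: 2 1 2 3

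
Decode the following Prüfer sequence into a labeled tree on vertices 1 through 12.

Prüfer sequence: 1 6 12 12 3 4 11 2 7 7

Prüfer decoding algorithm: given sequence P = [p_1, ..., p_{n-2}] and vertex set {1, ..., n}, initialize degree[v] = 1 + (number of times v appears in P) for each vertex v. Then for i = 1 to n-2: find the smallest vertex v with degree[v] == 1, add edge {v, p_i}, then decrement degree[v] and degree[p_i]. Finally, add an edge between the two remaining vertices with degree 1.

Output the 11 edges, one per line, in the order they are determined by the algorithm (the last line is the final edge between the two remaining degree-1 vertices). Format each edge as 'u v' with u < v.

Answer: 1 5
1 6
6 12
8 12
3 9
3 4
4 11
2 10
2 7
7 11
7 12

Derivation:
Initial degrees: {1:2, 2:2, 3:2, 4:2, 5:1, 6:2, 7:3, 8:1, 9:1, 10:1, 11:2, 12:3}
Step 1: smallest deg-1 vertex = 5, p_1 = 1. Add edge {1,5}. Now deg[5]=0, deg[1]=1.
Step 2: smallest deg-1 vertex = 1, p_2 = 6. Add edge {1,6}. Now deg[1]=0, deg[6]=1.
Step 3: smallest deg-1 vertex = 6, p_3 = 12. Add edge {6,12}. Now deg[6]=0, deg[12]=2.
Step 4: smallest deg-1 vertex = 8, p_4 = 12. Add edge {8,12}. Now deg[8]=0, deg[12]=1.
Step 5: smallest deg-1 vertex = 9, p_5 = 3. Add edge {3,9}. Now deg[9]=0, deg[3]=1.
Step 6: smallest deg-1 vertex = 3, p_6 = 4. Add edge {3,4}. Now deg[3]=0, deg[4]=1.
Step 7: smallest deg-1 vertex = 4, p_7 = 11. Add edge {4,11}. Now deg[4]=0, deg[11]=1.
Step 8: smallest deg-1 vertex = 10, p_8 = 2. Add edge {2,10}. Now deg[10]=0, deg[2]=1.
Step 9: smallest deg-1 vertex = 2, p_9 = 7. Add edge {2,7}. Now deg[2]=0, deg[7]=2.
Step 10: smallest deg-1 vertex = 11, p_10 = 7. Add edge {7,11}. Now deg[11]=0, deg[7]=1.
Final: two remaining deg-1 vertices are 7, 12. Add edge {7,12}.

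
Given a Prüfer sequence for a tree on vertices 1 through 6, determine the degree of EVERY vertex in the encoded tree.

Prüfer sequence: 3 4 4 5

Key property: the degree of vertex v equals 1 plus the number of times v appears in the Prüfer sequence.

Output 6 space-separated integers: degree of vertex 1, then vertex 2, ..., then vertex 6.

p_1 = 3: count[3] becomes 1
p_2 = 4: count[4] becomes 1
p_3 = 4: count[4] becomes 2
p_4 = 5: count[5] becomes 1
Degrees (1 + count): deg[1]=1+0=1, deg[2]=1+0=1, deg[3]=1+1=2, deg[4]=1+2=3, deg[5]=1+1=2, deg[6]=1+0=1

Answer: 1 1 2 3 2 1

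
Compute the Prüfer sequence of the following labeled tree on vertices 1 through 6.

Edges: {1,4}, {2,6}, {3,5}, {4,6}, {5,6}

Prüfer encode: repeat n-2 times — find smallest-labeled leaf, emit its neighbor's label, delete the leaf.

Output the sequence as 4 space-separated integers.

Answer: 4 6 5 6

Derivation:
Step 1: leaves = {1,2,3}. Remove smallest leaf 1, emit neighbor 4.
Step 2: leaves = {2,3,4}. Remove smallest leaf 2, emit neighbor 6.
Step 3: leaves = {3,4}. Remove smallest leaf 3, emit neighbor 5.
Step 4: leaves = {4,5}. Remove smallest leaf 4, emit neighbor 6.
Done: 2 vertices remain (5, 6). Sequence = [4 6 5 6]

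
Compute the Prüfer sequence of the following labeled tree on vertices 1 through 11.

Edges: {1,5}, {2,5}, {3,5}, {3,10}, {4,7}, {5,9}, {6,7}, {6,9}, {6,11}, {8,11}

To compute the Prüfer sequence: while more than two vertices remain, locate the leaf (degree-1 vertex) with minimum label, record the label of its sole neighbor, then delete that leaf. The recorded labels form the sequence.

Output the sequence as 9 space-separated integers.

Step 1: leaves = {1,2,4,8,10}. Remove smallest leaf 1, emit neighbor 5.
Step 2: leaves = {2,4,8,10}. Remove smallest leaf 2, emit neighbor 5.
Step 3: leaves = {4,8,10}. Remove smallest leaf 4, emit neighbor 7.
Step 4: leaves = {7,8,10}. Remove smallest leaf 7, emit neighbor 6.
Step 5: leaves = {8,10}. Remove smallest leaf 8, emit neighbor 11.
Step 6: leaves = {10,11}. Remove smallest leaf 10, emit neighbor 3.
Step 7: leaves = {3,11}. Remove smallest leaf 3, emit neighbor 5.
Step 8: leaves = {5,11}. Remove smallest leaf 5, emit neighbor 9.
Step 9: leaves = {9,11}. Remove smallest leaf 9, emit neighbor 6.
Done: 2 vertices remain (6, 11). Sequence = [5 5 7 6 11 3 5 9 6]

Answer: 5 5 7 6 11 3 5 9 6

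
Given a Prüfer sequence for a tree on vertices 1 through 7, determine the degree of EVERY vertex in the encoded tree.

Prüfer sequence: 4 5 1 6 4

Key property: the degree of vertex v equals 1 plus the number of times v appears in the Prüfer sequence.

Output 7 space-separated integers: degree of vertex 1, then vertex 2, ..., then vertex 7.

p_1 = 4: count[4] becomes 1
p_2 = 5: count[5] becomes 1
p_3 = 1: count[1] becomes 1
p_4 = 6: count[6] becomes 1
p_5 = 4: count[4] becomes 2
Degrees (1 + count): deg[1]=1+1=2, deg[2]=1+0=1, deg[3]=1+0=1, deg[4]=1+2=3, deg[5]=1+1=2, deg[6]=1+1=2, deg[7]=1+0=1

Answer: 2 1 1 3 2 2 1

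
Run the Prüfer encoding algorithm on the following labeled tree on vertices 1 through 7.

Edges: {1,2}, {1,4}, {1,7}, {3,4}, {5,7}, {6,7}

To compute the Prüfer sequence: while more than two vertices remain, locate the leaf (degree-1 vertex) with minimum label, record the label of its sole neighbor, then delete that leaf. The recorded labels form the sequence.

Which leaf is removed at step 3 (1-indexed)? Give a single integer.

Step 1: current leaves = {2,3,5,6}. Remove leaf 2 (neighbor: 1).
Step 2: current leaves = {3,5,6}. Remove leaf 3 (neighbor: 4).
Step 3: current leaves = {4,5,6}. Remove leaf 4 (neighbor: 1).

Answer: 4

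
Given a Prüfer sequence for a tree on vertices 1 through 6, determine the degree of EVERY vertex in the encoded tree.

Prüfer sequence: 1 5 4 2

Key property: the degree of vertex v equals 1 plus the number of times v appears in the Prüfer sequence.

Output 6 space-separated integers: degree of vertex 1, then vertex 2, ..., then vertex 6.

Answer: 2 2 1 2 2 1

Derivation:
p_1 = 1: count[1] becomes 1
p_2 = 5: count[5] becomes 1
p_3 = 4: count[4] becomes 1
p_4 = 2: count[2] becomes 1
Degrees (1 + count): deg[1]=1+1=2, deg[2]=1+1=2, deg[3]=1+0=1, deg[4]=1+1=2, deg[5]=1+1=2, deg[6]=1+0=1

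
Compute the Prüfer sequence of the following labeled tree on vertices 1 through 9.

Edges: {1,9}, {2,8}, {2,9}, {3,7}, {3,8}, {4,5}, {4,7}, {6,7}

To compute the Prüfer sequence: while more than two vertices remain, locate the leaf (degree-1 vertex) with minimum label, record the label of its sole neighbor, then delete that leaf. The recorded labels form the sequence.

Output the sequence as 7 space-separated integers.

Answer: 9 4 7 7 3 8 2

Derivation:
Step 1: leaves = {1,5,6}. Remove smallest leaf 1, emit neighbor 9.
Step 2: leaves = {5,6,9}. Remove smallest leaf 5, emit neighbor 4.
Step 3: leaves = {4,6,9}. Remove smallest leaf 4, emit neighbor 7.
Step 4: leaves = {6,9}. Remove smallest leaf 6, emit neighbor 7.
Step 5: leaves = {7,9}. Remove smallest leaf 7, emit neighbor 3.
Step 6: leaves = {3,9}. Remove smallest leaf 3, emit neighbor 8.
Step 7: leaves = {8,9}. Remove smallest leaf 8, emit neighbor 2.
Done: 2 vertices remain (2, 9). Sequence = [9 4 7 7 3 8 2]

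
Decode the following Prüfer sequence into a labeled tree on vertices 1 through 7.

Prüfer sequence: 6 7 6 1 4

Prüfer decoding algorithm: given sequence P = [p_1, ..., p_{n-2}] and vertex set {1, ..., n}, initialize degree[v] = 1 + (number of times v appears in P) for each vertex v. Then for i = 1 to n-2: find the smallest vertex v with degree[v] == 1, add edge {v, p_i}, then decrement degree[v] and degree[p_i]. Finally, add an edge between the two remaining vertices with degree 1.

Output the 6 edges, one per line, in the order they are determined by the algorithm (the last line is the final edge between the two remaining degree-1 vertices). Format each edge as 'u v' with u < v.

Initial degrees: {1:2, 2:1, 3:1, 4:2, 5:1, 6:3, 7:2}
Step 1: smallest deg-1 vertex = 2, p_1 = 6. Add edge {2,6}. Now deg[2]=0, deg[6]=2.
Step 2: smallest deg-1 vertex = 3, p_2 = 7. Add edge {3,7}. Now deg[3]=0, deg[7]=1.
Step 3: smallest deg-1 vertex = 5, p_3 = 6. Add edge {5,6}. Now deg[5]=0, deg[6]=1.
Step 4: smallest deg-1 vertex = 6, p_4 = 1. Add edge {1,6}. Now deg[6]=0, deg[1]=1.
Step 5: smallest deg-1 vertex = 1, p_5 = 4. Add edge {1,4}. Now deg[1]=0, deg[4]=1.
Final: two remaining deg-1 vertices are 4, 7. Add edge {4,7}.

Answer: 2 6
3 7
5 6
1 6
1 4
4 7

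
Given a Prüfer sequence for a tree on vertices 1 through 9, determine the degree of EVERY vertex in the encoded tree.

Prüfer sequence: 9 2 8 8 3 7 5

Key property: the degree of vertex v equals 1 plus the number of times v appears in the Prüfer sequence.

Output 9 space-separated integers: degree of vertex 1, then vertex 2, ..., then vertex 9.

Answer: 1 2 2 1 2 1 2 3 2

Derivation:
p_1 = 9: count[9] becomes 1
p_2 = 2: count[2] becomes 1
p_3 = 8: count[8] becomes 1
p_4 = 8: count[8] becomes 2
p_5 = 3: count[3] becomes 1
p_6 = 7: count[7] becomes 1
p_7 = 5: count[5] becomes 1
Degrees (1 + count): deg[1]=1+0=1, deg[2]=1+1=2, deg[3]=1+1=2, deg[4]=1+0=1, deg[5]=1+1=2, deg[6]=1+0=1, deg[7]=1+1=2, deg[8]=1+2=3, deg[9]=1+1=2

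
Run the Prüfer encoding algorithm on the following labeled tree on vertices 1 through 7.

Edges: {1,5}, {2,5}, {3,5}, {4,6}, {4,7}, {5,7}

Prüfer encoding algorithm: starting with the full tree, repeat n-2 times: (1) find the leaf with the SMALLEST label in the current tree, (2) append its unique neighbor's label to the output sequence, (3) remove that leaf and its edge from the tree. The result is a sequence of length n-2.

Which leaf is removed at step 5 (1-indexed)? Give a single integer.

Step 1: current leaves = {1,2,3,6}. Remove leaf 1 (neighbor: 5).
Step 2: current leaves = {2,3,6}. Remove leaf 2 (neighbor: 5).
Step 3: current leaves = {3,6}. Remove leaf 3 (neighbor: 5).
Step 4: current leaves = {5,6}. Remove leaf 5 (neighbor: 7).
Step 5: current leaves = {6,7}. Remove leaf 6 (neighbor: 4).

Answer: 6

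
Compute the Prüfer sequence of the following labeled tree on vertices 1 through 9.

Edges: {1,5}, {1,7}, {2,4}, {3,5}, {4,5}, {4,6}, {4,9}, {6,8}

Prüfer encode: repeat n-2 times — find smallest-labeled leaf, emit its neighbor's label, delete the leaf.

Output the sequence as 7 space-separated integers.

Step 1: leaves = {2,3,7,8,9}. Remove smallest leaf 2, emit neighbor 4.
Step 2: leaves = {3,7,8,9}. Remove smallest leaf 3, emit neighbor 5.
Step 3: leaves = {7,8,9}. Remove smallest leaf 7, emit neighbor 1.
Step 4: leaves = {1,8,9}. Remove smallest leaf 1, emit neighbor 5.
Step 5: leaves = {5,8,9}. Remove smallest leaf 5, emit neighbor 4.
Step 6: leaves = {8,9}. Remove smallest leaf 8, emit neighbor 6.
Step 7: leaves = {6,9}. Remove smallest leaf 6, emit neighbor 4.
Done: 2 vertices remain (4, 9). Sequence = [4 5 1 5 4 6 4]

Answer: 4 5 1 5 4 6 4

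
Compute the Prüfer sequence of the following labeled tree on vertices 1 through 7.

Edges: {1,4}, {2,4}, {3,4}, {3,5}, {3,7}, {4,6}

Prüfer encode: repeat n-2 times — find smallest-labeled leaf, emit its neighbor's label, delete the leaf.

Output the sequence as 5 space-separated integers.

Answer: 4 4 3 4 3

Derivation:
Step 1: leaves = {1,2,5,6,7}. Remove smallest leaf 1, emit neighbor 4.
Step 2: leaves = {2,5,6,7}. Remove smallest leaf 2, emit neighbor 4.
Step 3: leaves = {5,6,7}. Remove smallest leaf 5, emit neighbor 3.
Step 4: leaves = {6,7}. Remove smallest leaf 6, emit neighbor 4.
Step 5: leaves = {4,7}. Remove smallest leaf 4, emit neighbor 3.
Done: 2 vertices remain (3, 7). Sequence = [4 4 3 4 3]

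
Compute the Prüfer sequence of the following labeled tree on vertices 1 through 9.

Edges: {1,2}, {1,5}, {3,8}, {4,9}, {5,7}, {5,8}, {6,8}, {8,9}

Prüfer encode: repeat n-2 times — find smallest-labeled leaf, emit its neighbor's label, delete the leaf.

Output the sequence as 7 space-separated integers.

Step 1: leaves = {2,3,4,6,7}. Remove smallest leaf 2, emit neighbor 1.
Step 2: leaves = {1,3,4,6,7}. Remove smallest leaf 1, emit neighbor 5.
Step 3: leaves = {3,4,6,7}. Remove smallest leaf 3, emit neighbor 8.
Step 4: leaves = {4,6,7}. Remove smallest leaf 4, emit neighbor 9.
Step 5: leaves = {6,7,9}. Remove smallest leaf 6, emit neighbor 8.
Step 6: leaves = {7,9}. Remove smallest leaf 7, emit neighbor 5.
Step 7: leaves = {5,9}. Remove smallest leaf 5, emit neighbor 8.
Done: 2 vertices remain (8, 9). Sequence = [1 5 8 9 8 5 8]

Answer: 1 5 8 9 8 5 8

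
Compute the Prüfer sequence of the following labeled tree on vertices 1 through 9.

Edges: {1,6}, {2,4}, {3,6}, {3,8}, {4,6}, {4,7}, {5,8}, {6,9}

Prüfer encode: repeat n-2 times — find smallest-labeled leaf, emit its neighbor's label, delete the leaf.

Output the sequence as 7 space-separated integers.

Answer: 6 4 8 4 6 3 6

Derivation:
Step 1: leaves = {1,2,5,7,9}. Remove smallest leaf 1, emit neighbor 6.
Step 2: leaves = {2,5,7,9}. Remove smallest leaf 2, emit neighbor 4.
Step 3: leaves = {5,7,9}. Remove smallest leaf 5, emit neighbor 8.
Step 4: leaves = {7,8,9}. Remove smallest leaf 7, emit neighbor 4.
Step 5: leaves = {4,8,9}. Remove smallest leaf 4, emit neighbor 6.
Step 6: leaves = {8,9}. Remove smallest leaf 8, emit neighbor 3.
Step 7: leaves = {3,9}. Remove smallest leaf 3, emit neighbor 6.
Done: 2 vertices remain (6, 9). Sequence = [6 4 8 4 6 3 6]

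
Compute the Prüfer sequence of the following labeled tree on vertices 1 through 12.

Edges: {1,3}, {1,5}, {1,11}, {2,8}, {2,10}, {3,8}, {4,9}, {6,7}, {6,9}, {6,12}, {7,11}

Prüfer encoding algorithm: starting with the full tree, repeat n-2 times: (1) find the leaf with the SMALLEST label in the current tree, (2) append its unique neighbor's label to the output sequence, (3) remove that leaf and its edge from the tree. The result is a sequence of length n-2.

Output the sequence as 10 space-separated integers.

Answer: 9 1 6 2 8 3 1 11 7 6

Derivation:
Step 1: leaves = {4,5,10,12}. Remove smallest leaf 4, emit neighbor 9.
Step 2: leaves = {5,9,10,12}. Remove smallest leaf 5, emit neighbor 1.
Step 3: leaves = {9,10,12}. Remove smallest leaf 9, emit neighbor 6.
Step 4: leaves = {10,12}. Remove smallest leaf 10, emit neighbor 2.
Step 5: leaves = {2,12}. Remove smallest leaf 2, emit neighbor 8.
Step 6: leaves = {8,12}. Remove smallest leaf 8, emit neighbor 3.
Step 7: leaves = {3,12}. Remove smallest leaf 3, emit neighbor 1.
Step 8: leaves = {1,12}. Remove smallest leaf 1, emit neighbor 11.
Step 9: leaves = {11,12}. Remove smallest leaf 11, emit neighbor 7.
Step 10: leaves = {7,12}. Remove smallest leaf 7, emit neighbor 6.
Done: 2 vertices remain (6, 12). Sequence = [9 1 6 2 8 3 1 11 7 6]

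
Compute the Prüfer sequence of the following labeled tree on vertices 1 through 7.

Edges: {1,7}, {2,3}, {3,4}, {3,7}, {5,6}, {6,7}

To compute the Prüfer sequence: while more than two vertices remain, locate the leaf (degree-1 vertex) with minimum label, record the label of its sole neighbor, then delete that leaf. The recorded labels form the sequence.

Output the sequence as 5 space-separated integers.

Step 1: leaves = {1,2,4,5}. Remove smallest leaf 1, emit neighbor 7.
Step 2: leaves = {2,4,5}. Remove smallest leaf 2, emit neighbor 3.
Step 3: leaves = {4,5}. Remove smallest leaf 4, emit neighbor 3.
Step 4: leaves = {3,5}. Remove smallest leaf 3, emit neighbor 7.
Step 5: leaves = {5,7}. Remove smallest leaf 5, emit neighbor 6.
Done: 2 vertices remain (6, 7). Sequence = [7 3 3 7 6]

Answer: 7 3 3 7 6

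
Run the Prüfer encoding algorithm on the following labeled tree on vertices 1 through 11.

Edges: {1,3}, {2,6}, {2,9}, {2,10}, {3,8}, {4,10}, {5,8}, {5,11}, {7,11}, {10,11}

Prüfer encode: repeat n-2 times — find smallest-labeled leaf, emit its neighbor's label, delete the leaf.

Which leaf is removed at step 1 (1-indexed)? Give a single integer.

Answer: 1

Derivation:
Step 1: current leaves = {1,4,6,7,9}. Remove leaf 1 (neighbor: 3).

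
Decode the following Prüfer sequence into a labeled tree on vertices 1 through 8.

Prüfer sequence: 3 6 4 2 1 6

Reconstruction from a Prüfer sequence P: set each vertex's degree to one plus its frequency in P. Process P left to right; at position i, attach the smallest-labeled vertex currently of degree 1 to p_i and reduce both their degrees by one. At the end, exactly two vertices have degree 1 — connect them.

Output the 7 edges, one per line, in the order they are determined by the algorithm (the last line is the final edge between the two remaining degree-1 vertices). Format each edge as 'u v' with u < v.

Initial degrees: {1:2, 2:2, 3:2, 4:2, 5:1, 6:3, 7:1, 8:1}
Step 1: smallest deg-1 vertex = 5, p_1 = 3. Add edge {3,5}. Now deg[5]=0, deg[3]=1.
Step 2: smallest deg-1 vertex = 3, p_2 = 6. Add edge {3,6}. Now deg[3]=0, deg[6]=2.
Step 3: smallest deg-1 vertex = 7, p_3 = 4. Add edge {4,7}. Now deg[7]=0, deg[4]=1.
Step 4: smallest deg-1 vertex = 4, p_4 = 2. Add edge {2,4}. Now deg[4]=0, deg[2]=1.
Step 5: smallest deg-1 vertex = 2, p_5 = 1. Add edge {1,2}. Now deg[2]=0, deg[1]=1.
Step 6: smallest deg-1 vertex = 1, p_6 = 6. Add edge {1,6}. Now deg[1]=0, deg[6]=1.
Final: two remaining deg-1 vertices are 6, 8. Add edge {6,8}.

Answer: 3 5
3 6
4 7
2 4
1 2
1 6
6 8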